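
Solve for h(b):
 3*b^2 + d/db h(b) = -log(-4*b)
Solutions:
 h(b) = C1 - b^3 - b*log(-b) + b*(1 - 2*log(2))


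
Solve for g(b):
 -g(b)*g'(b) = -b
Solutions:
 g(b) = -sqrt(C1 + b^2)
 g(b) = sqrt(C1 + b^2)


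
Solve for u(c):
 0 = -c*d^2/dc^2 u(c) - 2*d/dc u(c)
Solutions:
 u(c) = C1 + C2/c


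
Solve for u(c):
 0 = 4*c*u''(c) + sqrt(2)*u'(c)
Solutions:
 u(c) = C1 + C2*c^(1 - sqrt(2)/4)


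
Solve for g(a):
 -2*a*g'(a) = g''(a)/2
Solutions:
 g(a) = C1 + C2*erf(sqrt(2)*a)


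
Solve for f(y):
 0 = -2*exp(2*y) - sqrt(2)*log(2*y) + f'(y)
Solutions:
 f(y) = C1 + sqrt(2)*y*log(y) + sqrt(2)*y*(-1 + log(2)) + exp(2*y)


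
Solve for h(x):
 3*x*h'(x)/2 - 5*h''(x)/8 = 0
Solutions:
 h(x) = C1 + C2*erfi(sqrt(30)*x/5)


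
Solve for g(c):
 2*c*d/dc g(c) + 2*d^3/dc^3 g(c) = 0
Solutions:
 g(c) = C1 + Integral(C2*airyai(-c) + C3*airybi(-c), c)


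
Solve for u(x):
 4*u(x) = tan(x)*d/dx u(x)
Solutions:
 u(x) = C1*sin(x)^4


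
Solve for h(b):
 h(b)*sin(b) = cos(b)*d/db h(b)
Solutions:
 h(b) = C1/cos(b)


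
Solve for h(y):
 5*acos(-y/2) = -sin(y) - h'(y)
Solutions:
 h(y) = C1 - 5*y*acos(-y/2) - 5*sqrt(4 - y^2) + cos(y)


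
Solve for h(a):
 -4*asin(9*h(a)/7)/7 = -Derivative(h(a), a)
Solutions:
 Integral(1/asin(9*_y/7), (_y, h(a))) = C1 + 4*a/7


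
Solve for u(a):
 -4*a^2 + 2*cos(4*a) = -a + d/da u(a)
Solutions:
 u(a) = C1 - 4*a^3/3 + a^2/2 + sin(4*a)/2


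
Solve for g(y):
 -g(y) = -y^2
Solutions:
 g(y) = y^2


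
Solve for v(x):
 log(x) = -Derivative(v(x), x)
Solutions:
 v(x) = C1 - x*log(x) + x


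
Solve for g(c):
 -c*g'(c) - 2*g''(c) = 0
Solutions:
 g(c) = C1 + C2*erf(c/2)


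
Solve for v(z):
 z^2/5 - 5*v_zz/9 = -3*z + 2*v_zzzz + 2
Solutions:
 v(z) = C1 + C2*z + C3*sin(sqrt(10)*z/6) + C4*cos(sqrt(10)*z/6) + 3*z^4/100 + 9*z^3/10 - 387*z^2/125


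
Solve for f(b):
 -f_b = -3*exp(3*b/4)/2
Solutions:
 f(b) = C1 + 2*exp(3*b/4)


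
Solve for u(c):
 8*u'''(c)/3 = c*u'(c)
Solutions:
 u(c) = C1 + Integral(C2*airyai(3^(1/3)*c/2) + C3*airybi(3^(1/3)*c/2), c)


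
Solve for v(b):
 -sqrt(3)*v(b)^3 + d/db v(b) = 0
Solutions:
 v(b) = -sqrt(2)*sqrt(-1/(C1 + sqrt(3)*b))/2
 v(b) = sqrt(2)*sqrt(-1/(C1 + sqrt(3)*b))/2


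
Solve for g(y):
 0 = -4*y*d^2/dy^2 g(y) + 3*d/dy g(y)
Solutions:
 g(y) = C1 + C2*y^(7/4)


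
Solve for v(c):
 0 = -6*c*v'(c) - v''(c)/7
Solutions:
 v(c) = C1 + C2*erf(sqrt(21)*c)


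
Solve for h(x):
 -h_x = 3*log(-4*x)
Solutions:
 h(x) = C1 - 3*x*log(-x) + 3*x*(1 - 2*log(2))


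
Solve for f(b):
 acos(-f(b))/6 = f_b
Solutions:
 Integral(1/acos(-_y), (_y, f(b))) = C1 + b/6


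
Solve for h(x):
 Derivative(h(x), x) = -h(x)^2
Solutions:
 h(x) = 1/(C1 + x)


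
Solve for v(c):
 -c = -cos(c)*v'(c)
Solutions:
 v(c) = C1 + Integral(c/cos(c), c)


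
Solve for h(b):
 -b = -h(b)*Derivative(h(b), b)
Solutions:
 h(b) = -sqrt(C1 + b^2)
 h(b) = sqrt(C1 + b^2)


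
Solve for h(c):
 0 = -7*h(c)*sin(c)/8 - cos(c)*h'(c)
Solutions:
 h(c) = C1*cos(c)^(7/8)


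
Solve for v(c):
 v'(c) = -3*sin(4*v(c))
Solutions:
 v(c) = -acos((-C1 - exp(24*c))/(C1 - exp(24*c)))/4 + pi/2
 v(c) = acos((-C1 - exp(24*c))/(C1 - exp(24*c)))/4


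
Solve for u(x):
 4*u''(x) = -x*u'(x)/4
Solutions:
 u(x) = C1 + C2*erf(sqrt(2)*x/8)


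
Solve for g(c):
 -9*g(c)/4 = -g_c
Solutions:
 g(c) = C1*exp(9*c/4)


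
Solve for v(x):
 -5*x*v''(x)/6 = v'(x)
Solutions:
 v(x) = C1 + C2/x^(1/5)


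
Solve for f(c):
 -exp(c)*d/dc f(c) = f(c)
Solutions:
 f(c) = C1*exp(exp(-c))


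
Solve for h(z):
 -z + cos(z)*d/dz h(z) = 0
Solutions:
 h(z) = C1 + Integral(z/cos(z), z)


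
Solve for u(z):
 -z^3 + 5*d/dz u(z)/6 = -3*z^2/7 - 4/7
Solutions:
 u(z) = C1 + 3*z^4/10 - 6*z^3/35 - 24*z/35


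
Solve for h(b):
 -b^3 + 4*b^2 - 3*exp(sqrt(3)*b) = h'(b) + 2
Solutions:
 h(b) = C1 - b^4/4 + 4*b^3/3 - 2*b - sqrt(3)*exp(sqrt(3)*b)


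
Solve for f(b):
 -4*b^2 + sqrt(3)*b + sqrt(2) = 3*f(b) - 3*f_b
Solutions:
 f(b) = C1*exp(b) - 4*b^2/3 - 8*b/3 + sqrt(3)*b/3 - 8/3 + sqrt(2)/3 + sqrt(3)/3


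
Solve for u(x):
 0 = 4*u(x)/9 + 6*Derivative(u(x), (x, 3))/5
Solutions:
 u(x) = C3*exp(-10^(1/3)*x/3) + (C1*sin(10^(1/3)*sqrt(3)*x/6) + C2*cos(10^(1/3)*sqrt(3)*x/6))*exp(10^(1/3)*x/6)


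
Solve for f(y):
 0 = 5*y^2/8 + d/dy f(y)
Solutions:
 f(y) = C1 - 5*y^3/24


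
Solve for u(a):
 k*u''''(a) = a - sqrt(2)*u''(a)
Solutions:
 u(a) = C1 + C2*a + C3*exp(-2^(1/4)*a*sqrt(-1/k)) + C4*exp(2^(1/4)*a*sqrt(-1/k)) + sqrt(2)*a^3/12


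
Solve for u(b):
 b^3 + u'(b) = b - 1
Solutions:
 u(b) = C1 - b^4/4 + b^2/2 - b


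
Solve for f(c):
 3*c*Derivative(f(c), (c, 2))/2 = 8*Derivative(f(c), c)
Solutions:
 f(c) = C1 + C2*c^(19/3)


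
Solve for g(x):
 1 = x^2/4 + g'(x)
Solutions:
 g(x) = C1 - x^3/12 + x


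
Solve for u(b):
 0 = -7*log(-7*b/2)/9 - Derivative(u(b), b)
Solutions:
 u(b) = C1 - 7*b*log(-b)/9 + 7*b*(-log(7) + log(2) + 1)/9


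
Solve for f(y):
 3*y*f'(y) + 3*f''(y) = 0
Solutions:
 f(y) = C1 + C2*erf(sqrt(2)*y/2)


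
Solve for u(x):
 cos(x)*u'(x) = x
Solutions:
 u(x) = C1 + Integral(x/cos(x), x)


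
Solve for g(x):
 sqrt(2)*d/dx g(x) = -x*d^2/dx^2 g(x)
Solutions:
 g(x) = C1 + C2*x^(1 - sqrt(2))


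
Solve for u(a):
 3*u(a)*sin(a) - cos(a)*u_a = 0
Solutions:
 u(a) = C1/cos(a)^3


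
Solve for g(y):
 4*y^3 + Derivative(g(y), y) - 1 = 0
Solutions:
 g(y) = C1 - y^4 + y


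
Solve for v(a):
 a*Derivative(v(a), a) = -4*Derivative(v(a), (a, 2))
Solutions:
 v(a) = C1 + C2*erf(sqrt(2)*a/4)


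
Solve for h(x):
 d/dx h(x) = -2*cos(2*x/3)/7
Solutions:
 h(x) = C1 - 3*sin(2*x/3)/7


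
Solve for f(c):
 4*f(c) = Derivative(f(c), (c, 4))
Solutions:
 f(c) = C1*exp(-sqrt(2)*c) + C2*exp(sqrt(2)*c) + C3*sin(sqrt(2)*c) + C4*cos(sqrt(2)*c)


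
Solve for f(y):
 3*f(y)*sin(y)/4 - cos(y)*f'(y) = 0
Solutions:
 f(y) = C1/cos(y)^(3/4)


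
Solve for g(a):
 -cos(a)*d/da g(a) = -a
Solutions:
 g(a) = C1 + Integral(a/cos(a), a)


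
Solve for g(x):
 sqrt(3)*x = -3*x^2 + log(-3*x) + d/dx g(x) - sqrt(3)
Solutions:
 g(x) = C1 + x^3 + sqrt(3)*x^2/2 - x*log(-x) + x*(-log(3) + 1 + sqrt(3))


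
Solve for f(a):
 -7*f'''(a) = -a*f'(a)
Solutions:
 f(a) = C1 + Integral(C2*airyai(7^(2/3)*a/7) + C3*airybi(7^(2/3)*a/7), a)


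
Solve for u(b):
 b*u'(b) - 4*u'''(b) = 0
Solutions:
 u(b) = C1 + Integral(C2*airyai(2^(1/3)*b/2) + C3*airybi(2^(1/3)*b/2), b)


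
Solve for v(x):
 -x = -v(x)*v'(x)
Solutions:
 v(x) = -sqrt(C1 + x^2)
 v(x) = sqrt(C1 + x^2)


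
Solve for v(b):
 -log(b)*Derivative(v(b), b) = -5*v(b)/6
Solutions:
 v(b) = C1*exp(5*li(b)/6)


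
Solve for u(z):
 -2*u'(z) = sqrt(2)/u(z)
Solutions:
 u(z) = -sqrt(C1 - sqrt(2)*z)
 u(z) = sqrt(C1 - sqrt(2)*z)


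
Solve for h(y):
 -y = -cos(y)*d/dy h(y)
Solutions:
 h(y) = C1 + Integral(y/cos(y), y)


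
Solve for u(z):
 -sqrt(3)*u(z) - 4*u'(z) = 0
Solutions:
 u(z) = C1*exp(-sqrt(3)*z/4)


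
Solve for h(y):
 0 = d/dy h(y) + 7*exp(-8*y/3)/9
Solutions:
 h(y) = C1 + 7*exp(-8*y/3)/24


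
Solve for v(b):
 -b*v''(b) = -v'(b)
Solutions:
 v(b) = C1 + C2*b^2


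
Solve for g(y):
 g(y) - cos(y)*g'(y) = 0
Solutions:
 g(y) = C1*sqrt(sin(y) + 1)/sqrt(sin(y) - 1)


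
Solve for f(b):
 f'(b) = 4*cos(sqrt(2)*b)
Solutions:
 f(b) = C1 + 2*sqrt(2)*sin(sqrt(2)*b)


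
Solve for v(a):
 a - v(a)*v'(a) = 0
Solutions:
 v(a) = -sqrt(C1 + a^2)
 v(a) = sqrt(C1 + a^2)


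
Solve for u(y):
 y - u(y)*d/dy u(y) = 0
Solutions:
 u(y) = -sqrt(C1 + y^2)
 u(y) = sqrt(C1 + y^2)


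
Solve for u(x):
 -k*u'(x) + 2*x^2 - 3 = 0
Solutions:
 u(x) = C1 + 2*x^3/(3*k) - 3*x/k


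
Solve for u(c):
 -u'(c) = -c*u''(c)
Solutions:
 u(c) = C1 + C2*c^2


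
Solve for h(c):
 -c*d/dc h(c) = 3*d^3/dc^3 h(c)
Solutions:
 h(c) = C1 + Integral(C2*airyai(-3^(2/3)*c/3) + C3*airybi(-3^(2/3)*c/3), c)


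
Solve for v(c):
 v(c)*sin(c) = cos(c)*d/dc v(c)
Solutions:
 v(c) = C1/cos(c)


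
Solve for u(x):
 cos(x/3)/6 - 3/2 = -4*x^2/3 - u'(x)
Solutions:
 u(x) = C1 - 4*x^3/9 + 3*x/2 - sin(x/3)/2


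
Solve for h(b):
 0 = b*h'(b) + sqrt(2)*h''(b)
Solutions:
 h(b) = C1 + C2*erf(2^(1/4)*b/2)


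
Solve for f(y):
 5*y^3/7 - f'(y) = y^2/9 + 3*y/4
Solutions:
 f(y) = C1 + 5*y^4/28 - y^3/27 - 3*y^2/8


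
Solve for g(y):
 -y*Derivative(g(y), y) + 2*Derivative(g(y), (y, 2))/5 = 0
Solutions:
 g(y) = C1 + C2*erfi(sqrt(5)*y/2)


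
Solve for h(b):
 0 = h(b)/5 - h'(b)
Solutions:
 h(b) = C1*exp(b/5)


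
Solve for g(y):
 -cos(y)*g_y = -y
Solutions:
 g(y) = C1 + Integral(y/cos(y), y)


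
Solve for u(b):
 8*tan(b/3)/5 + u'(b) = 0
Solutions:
 u(b) = C1 + 24*log(cos(b/3))/5


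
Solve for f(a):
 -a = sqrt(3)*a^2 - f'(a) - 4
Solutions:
 f(a) = C1 + sqrt(3)*a^3/3 + a^2/2 - 4*a


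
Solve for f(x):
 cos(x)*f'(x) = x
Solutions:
 f(x) = C1 + Integral(x/cos(x), x)


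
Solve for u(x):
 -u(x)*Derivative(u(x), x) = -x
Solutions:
 u(x) = -sqrt(C1 + x^2)
 u(x) = sqrt(C1 + x^2)


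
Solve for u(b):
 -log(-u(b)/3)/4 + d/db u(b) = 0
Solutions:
 -4*Integral(1/(log(-_y) - log(3)), (_y, u(b))) = C1 - b


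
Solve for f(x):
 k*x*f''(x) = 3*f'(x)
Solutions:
 f(x) = C1 + x^(((re(k) + 3)*re(k) + im(k)^2)/(re(k)^2 + im(k)^2))*(C2*sin(3*log(x)*Abs(im(k))/(re(k)^2 + im(k)^2)) + C3*cos(3*log(x)*im(k)/(re(k)^2 + im(k)^2)))


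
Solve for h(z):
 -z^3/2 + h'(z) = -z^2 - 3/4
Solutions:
 h(z) = C1 + z^4/8 - z^3/3 - 3*z/4


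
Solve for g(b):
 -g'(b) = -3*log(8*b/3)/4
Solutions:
 g(b) = C1 + 3*b*log(b)/4 - 3*b*log(3)/4 - 3*b/4 + 9*b*log(2)/4


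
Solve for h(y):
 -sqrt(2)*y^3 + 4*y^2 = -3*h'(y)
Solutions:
 h(y) = C1 + sqrt(2)*y^4/12 - 4*y^3/9


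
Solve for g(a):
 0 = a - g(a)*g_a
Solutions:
 g(a) = -sqrt(C1 + a^2)
 g(a) = sqrt(C1 + a^2)


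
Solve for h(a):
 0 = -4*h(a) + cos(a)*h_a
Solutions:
 h(a) = C1*(sin(a)^2 + 2*sin(a) + 1)/(sin(a)^2 - 2*sin(a) + 1)


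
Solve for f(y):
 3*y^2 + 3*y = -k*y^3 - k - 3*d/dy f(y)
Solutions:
 f(y) = C1 - k*y^4/12 - k*y/3 - y^3/3 - y^2/2


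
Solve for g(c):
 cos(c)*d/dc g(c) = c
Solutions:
 g(c) = C1 + Integral(c/cos(c), c)


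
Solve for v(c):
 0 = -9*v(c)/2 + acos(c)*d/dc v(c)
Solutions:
 v(c) = C1*exp(9*Integral(1/acos(c), c)/2)


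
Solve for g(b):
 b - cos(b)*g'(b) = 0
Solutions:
 g(b) = C1 + Integral(b/cos(b), b)


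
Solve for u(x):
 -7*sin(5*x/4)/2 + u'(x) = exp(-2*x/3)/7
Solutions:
 u(x) = C1 - 14*cos(5*x/4)/5 - 3*exp(-2*x/3)/14


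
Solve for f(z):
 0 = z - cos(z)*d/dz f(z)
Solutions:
 f(z) = C1 + Integral(z/cos(z), z)


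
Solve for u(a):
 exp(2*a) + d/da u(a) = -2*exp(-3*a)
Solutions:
 u(a) = C1 - exp(2*a)/2 + 2*exp(-3*a)/3


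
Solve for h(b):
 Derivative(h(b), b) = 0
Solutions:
 h(b) = C1


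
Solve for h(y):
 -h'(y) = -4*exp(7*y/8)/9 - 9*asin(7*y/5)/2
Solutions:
 h(y) = C1 + 9*y*asin(7*y/5)/2 + 9*sqrt(25 - 49*y^2)/14 + 32*exp(7*y/8)/63


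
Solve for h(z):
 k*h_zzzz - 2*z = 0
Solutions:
 h(z) = C1 + C2*z + C3*z^2 + C4*z^3 + z^5/(60*k)


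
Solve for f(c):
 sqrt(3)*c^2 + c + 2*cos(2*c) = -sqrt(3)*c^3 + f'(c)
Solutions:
 f(c) = C1 + sqrt(3)*c^4/4 + sqrt(3)*c^3/3 + c^2/2 + sin(2*c)


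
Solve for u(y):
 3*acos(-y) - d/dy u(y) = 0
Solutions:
 u(y) = C1 + 3*y*acos(-y) + 3*sqrt(1 - y^2)


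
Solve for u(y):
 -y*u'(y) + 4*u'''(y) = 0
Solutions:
 u(y) = C1 + Integral(C2*airyai(2^(1/3)*y/2) + C3*airybi(2^(1/3)*y/2), y)


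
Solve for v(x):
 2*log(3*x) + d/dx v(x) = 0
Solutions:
 v(x) = C1 - 2*x*log(x) - x*log(9) + 2*x


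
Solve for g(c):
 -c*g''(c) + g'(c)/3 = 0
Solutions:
 g(c) = C1 + C2*c^(4/3)


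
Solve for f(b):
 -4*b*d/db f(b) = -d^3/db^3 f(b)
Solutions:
 f(b) = C1 + Integral(C2*airyai(2^(2/3)*b) + C3*airybi(2^(2/3)*b), b)


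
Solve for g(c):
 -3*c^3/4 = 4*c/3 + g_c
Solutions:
 g(c) = C1 - 3*c^4/16 - 2*c^2/3


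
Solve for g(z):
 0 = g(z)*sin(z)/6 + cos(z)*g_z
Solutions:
 g(z) = C1*cos(z)^(1/6)


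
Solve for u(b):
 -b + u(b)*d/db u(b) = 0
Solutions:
 u(b) = -sqrt(C1 + b^2)
 u(b) = sqrt(C1 + b^2)


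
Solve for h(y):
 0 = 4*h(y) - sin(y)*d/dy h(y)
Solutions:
 h(y) = C1*(cos(y)^2 - 2*cos(y) + 1)/(cos(y)^2 + 2*cos(y) + 1)


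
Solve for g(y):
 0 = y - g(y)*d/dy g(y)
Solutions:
 g(y) = -sqrt(C1 + y^2)
 g(y) = sqrt(C1 + y^2)


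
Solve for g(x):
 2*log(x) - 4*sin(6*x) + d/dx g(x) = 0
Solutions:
 g(x) = C1 - 2*x*log(x) + 2*x - 2*cos(6*x)/3


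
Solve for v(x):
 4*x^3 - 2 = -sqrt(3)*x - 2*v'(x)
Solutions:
 v(x) = C1 - x^4/2 - sqrt(3)*x^2/4 + x


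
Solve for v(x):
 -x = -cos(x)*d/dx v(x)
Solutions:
 v(x) = C1 + Integral(x/cos(x), x)


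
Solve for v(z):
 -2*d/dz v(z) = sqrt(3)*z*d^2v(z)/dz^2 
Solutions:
 v(z) = C1 + C2*z^(1 - 2*sqrt(3)/3)


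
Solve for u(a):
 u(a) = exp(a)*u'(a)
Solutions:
 u(a) = C1*exp(-exp(-a))


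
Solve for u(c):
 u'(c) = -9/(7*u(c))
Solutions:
 u(c) = -sqrt(C1 - 126*c)/7
 u(c) = sqrt(C1 - 126*c)/7


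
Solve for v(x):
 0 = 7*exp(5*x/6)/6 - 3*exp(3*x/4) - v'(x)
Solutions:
 v(x) = C1 + 7*exp(5*x/6)/5 - 4*exp(3*x/4)


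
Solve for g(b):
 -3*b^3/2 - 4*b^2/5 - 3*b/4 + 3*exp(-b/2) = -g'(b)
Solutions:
 g(b) = C1 + 3*b^4/8 + 4*b^3/15 + 3*b^2/8 + 6*exp(-b/2)


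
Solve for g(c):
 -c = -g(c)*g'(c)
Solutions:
 g(c) = -sqrt(C1 + c^2)
 g(c) = sqrt(C1 + c^2)


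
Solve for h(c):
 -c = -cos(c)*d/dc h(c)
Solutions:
 h(c) = C1 + Integral(c/cos(c), c)


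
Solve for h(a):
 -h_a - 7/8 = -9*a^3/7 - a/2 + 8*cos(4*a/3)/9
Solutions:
 h(a) = C1 + 9*a^4/28 + a^2/4 - 7*a/8 - 2*sin(4*a/3)/3


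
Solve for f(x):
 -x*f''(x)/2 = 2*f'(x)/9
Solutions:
 f(x) = C1 + C2*x^(5/9)


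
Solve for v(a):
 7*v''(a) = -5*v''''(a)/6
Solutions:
 v(a) = C1 + C2*a + C3*sin(sqrt(210)*a/5) + C4*cos(sqrt(210)*a/5)


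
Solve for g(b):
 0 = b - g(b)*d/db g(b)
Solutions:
 g(b) = -sqrt(C1 + b^2)
 g(b) = sqrt(C1 + b^2)


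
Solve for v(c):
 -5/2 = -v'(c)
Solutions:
 v(c) = C1 + 5*c/2


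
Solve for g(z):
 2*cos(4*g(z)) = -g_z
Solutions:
 g(z) = -asin((C1 + exp(16*z))/(C1 - exp(16*z)))/4 + pi/4
 g(z) = asin((C1 + exp(16*z))/(C1 - exp(16*z)))/4


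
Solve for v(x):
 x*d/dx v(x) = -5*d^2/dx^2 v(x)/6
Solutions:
 v(x) = C1 + C2*erf(sqrt(15)*x/5)


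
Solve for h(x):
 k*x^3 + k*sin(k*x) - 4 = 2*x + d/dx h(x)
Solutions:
 h(x) = C1 + k*x^4/4 - x^2 - 4*x - cos(k*x)


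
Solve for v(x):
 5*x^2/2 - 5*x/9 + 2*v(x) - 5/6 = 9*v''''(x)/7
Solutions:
 v(x) = C1*exp(-14^(1/4)*sqrt(3)*x/3) + C2*exp(14^(1/4)*sqrt(3)*x/3) + C3*sin(14^(1/4)*sqrt(3)*x/3) + C4*cos(14^(1/4)*sqrt(3)*x/3) - 5*x^2/4 + 5*x/18 + 5/12


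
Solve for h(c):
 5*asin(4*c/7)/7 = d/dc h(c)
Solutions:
 h(c) = C1 + 5*c*asin(4*c/7)/7 + 5*sqrt(49 - 16*c^2)/28


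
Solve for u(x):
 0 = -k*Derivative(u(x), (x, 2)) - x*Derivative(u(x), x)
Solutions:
 u(x) = C1 + C2*sqrt(k)*erf(sqrt(2)*x*sqrt(1/k)/2)


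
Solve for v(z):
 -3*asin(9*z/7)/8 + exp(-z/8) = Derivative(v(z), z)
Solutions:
 v(z) = C1 - 3*z*asin(9*z/7)/8 - sqrt(49 - 81*z^2)/24 - 8*exp(-z/8)


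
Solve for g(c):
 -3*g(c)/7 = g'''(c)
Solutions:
 g(c) = C3*exp(-3^(1/3)*7^(2/3)*c/7) + (C1*sin(3^(5/6)*7^(2/3)*c/14) + C2*cos(3^(5/6)*7^(2/3)*c/14))*exp(3^(1/3)*7^(2/3)*c/14)


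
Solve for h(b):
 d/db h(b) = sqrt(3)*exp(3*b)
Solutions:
 h(b) = C1 + sqrt(3)*exp(3*b)/3


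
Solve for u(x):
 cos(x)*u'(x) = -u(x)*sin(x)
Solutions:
 u(x) = C1*cos(x)


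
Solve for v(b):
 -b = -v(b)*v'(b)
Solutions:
 v(b) = -sqrt(C1 + b^2)
 v(b) = sqrt(C1 + b^2)


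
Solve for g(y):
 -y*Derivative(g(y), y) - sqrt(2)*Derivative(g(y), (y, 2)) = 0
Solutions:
 g(y) = C1 + C2*erf(2^(1/4)*y/2)


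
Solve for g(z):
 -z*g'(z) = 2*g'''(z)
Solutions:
 g(z) = C1 + Integral(C2*airyai(-2^(2/3)*z/2) + C3*airybi(-2^(2/3)*z/2), z)


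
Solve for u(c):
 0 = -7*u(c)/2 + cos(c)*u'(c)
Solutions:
 u(c) = C1*(sin(c) + 1)^(7/4)/(sin(c) - 1)^(7/4)


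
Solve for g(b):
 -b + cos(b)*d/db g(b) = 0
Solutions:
 g(b) = C1 + Integral(b/cos(b), b)


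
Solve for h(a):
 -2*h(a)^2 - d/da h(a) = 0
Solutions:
 h(a) = 1/(C1 + 2*a)


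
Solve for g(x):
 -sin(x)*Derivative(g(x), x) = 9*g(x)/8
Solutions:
 g(x) = C1*(cos(x) + 1)^(9/16)/(cos(x) - 1)^(9/16)


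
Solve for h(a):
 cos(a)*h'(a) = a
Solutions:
 h(a) = C1 + Integral(a/cos(a), a)


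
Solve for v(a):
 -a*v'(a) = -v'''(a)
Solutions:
 v(a) = C1 + Integral(C2*airyai(a) + C3*airybi(a), a)


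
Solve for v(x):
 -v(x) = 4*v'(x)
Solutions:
 v(x) = C1*exp(-x/4)


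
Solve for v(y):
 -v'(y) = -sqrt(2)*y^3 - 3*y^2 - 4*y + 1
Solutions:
 v(y) = C1 + sqrt(2)*y^4/4 + y^3 + 2*y^2 - y


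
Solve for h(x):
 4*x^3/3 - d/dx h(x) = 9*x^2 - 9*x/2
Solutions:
 h(x) = C1 + x^4/3 - 3*x^3 + 9*x^2/4


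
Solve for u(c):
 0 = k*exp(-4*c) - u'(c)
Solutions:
 u(c) = C1 - k*exp(-4*c)/4


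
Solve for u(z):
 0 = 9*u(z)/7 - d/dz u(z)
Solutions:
 u(z) = C1*exp(9*z/7)


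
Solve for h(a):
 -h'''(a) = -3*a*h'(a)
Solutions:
 h(a) = C1 + Integral(C2*airyai(3^(1/3)*a) + C3*airybi(3^(1/3)*a), a)


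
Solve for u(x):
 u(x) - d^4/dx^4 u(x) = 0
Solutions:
 u(x) = C1*exp(-x) + C2*exp(x) + C3*sin(x) + C4*cos(x)


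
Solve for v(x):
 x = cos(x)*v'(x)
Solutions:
 v(x) = C1 + Integral(x/cos(x), x)


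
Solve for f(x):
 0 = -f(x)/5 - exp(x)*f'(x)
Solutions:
 f(x) = C1*exp(exp(-x)/5)


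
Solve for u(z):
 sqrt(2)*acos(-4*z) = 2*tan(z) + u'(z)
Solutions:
 u(z) = C1 + sqrt(2)*(z*acos(-4*z) + sqrt(1 - 16*z^2)/4) + 2*log(cos(z))


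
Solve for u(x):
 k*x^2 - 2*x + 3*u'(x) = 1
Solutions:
 u(x) = C1 - k*x^3/9 + x^2/3 + x/3


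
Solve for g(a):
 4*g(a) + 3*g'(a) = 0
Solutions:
 g(a) = C1*exp(-4*a/3)


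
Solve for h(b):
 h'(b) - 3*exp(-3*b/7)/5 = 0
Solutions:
 h(b) = C1 - 7*exp(-3*b/7)/5


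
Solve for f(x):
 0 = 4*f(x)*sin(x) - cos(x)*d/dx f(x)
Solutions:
 f(x) = C1/cos(x)^4


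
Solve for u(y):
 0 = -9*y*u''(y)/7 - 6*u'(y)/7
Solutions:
 u(y) = C1 + C2*y^(1/3)


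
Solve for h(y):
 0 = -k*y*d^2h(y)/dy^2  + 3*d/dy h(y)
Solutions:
 h(y) = C1 + y^(((re(k) + 3)*re(k) + im(k)^2)/(re(k)^2 + im(k)^2))*(C2*sin(3*log(y)*Abs(im(k))/(re(k)^2 + im(k)^2)) + C3*cos(3*log(y)*im(k)/(re(k)^2 + im(k)^2)))


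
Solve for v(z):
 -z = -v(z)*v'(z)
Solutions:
 v(z) = -sqrt(C1 + z^2)
 v(z) = sqrt(C1 + z^2)


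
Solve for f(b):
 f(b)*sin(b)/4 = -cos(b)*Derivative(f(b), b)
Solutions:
 f(b) = C1*cos(b)^(1/4)


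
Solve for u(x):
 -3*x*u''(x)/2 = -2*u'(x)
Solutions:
 u(x) = C1 + C2*x^(7/3)


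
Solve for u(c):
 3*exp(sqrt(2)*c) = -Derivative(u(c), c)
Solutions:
 u(c) = C1 - 3*sqrt(2)*exp(sqrt(2)*c)/2


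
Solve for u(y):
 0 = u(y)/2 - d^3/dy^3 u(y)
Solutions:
 u(y) = C3*exp(2^(2/3)*y/2) + (C1*sin(2^(2/3)*sqrt(3)*y/4) + C2*cos(2^(2/3)*sqrt(3)*y/4))*exp(-2^(2/3)*y/4)


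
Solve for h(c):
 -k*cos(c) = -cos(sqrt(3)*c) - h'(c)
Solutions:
 h(c) = C1 + k*sin(c) - sqrt(3)*sin(sqrt(3)*c)/3


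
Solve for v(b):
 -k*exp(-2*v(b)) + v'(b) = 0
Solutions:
 v(b) = log(-sqrt(C1 + 2*b*k))
 v(b) = log(C1 + 2*b*k)/2


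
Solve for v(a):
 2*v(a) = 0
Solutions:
 v(a) = 0


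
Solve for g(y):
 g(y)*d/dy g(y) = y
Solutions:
 g(y) = -sqrt(C1 + y^2)
 g(y) = sqrt(C1 + y^2)


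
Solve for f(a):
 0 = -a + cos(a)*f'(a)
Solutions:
 f(a) = C1 + Integral(a/cos(a), a)


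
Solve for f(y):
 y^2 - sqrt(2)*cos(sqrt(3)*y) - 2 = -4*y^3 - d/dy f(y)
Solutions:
 f(y) = C1 - y^4 - y^3/3 + 2*y + sqrt(6)*sin(sqrt(3)*y)/3


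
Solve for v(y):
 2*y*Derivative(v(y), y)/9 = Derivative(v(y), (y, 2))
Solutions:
 v(y) = C1 + C2*erfi(y/3)


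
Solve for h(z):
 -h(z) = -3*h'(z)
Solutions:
 h(z) = C1*exp(z/3)


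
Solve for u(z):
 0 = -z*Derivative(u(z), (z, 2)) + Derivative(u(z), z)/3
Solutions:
 u(z) = C1 + C2*z^(4/3)


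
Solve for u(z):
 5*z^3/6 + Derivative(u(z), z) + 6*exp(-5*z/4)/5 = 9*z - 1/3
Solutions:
 u(z) = C1 - 5*z^4/24 + 9*z^2/2 - z/3 + 24*exp(-5*z/4)/25


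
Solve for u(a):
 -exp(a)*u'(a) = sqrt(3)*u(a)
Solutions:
 u(a) = C1*exp(sqrt(3)*exp(-a))


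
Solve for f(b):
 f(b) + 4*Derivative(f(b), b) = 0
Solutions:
 f(b) = C1*exp(-b/4)


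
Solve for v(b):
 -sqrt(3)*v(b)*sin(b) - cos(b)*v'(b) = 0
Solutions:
 v(b) = C1*cos(b)^(sqrt(3))


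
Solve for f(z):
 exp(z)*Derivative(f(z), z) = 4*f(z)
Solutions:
 f(z) = C1*exp(-4*exp(-z))


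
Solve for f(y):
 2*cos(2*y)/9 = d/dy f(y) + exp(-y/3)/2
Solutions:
 f(y) = C1 + sin(2*y)/9 + 3*exp(-y/3)/2


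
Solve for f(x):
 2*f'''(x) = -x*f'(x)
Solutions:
 f(x) = C1 + Integral(C2*airyai(-2^(2/3)*x/2) + C3*airybi(-2^(2/3)*x/2), x)


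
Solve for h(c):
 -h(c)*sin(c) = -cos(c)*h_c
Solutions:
 h(c) = C1/cos(c)


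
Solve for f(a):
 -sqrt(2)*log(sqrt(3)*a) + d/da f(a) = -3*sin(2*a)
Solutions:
 f(a) = C1 + sqrt(2)*a*(log(a) - 1) + sqrt(2)*a*log(3)/2 + 3*cos(2*a)/2


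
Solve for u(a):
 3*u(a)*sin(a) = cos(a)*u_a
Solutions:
 u(a) = C1/cos(a)^3


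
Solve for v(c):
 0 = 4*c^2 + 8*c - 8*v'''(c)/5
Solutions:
 v(c) = C1 + C2*c + C3*c^2 + c^5/24 + 5*c^4/24


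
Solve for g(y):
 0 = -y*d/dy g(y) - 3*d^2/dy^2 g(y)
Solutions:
 g(y) = C1 + C2*erf(sqrt(6)*y/6)


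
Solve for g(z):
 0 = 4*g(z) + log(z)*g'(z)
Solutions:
 g(z) = C1*exp(-4*li(z))


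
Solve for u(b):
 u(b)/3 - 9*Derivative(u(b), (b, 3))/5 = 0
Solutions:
 u(b) = C3*exp(5^(1/3)*b/3) + (C1*sin(sqrt(3)*5^(1/3)*b/6) + C2*cos(sqrt(3)*5^(1/3)*b/6))*exp(-5^(1/3)*b/6)


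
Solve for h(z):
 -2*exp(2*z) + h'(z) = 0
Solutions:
 h(z) = C1 + exp(2*z)


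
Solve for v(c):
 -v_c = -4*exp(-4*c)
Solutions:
 v(c) = C1 - exp(-4*c)


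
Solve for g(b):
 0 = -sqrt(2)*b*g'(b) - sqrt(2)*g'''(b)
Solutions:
 g(b) = C1 + Integral(C2*airyai(-b) + C3*airybi(-b), b)


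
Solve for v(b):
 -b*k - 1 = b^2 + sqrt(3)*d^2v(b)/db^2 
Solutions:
 v(b) = C1 + C2*b - sqrt(3)*b^4/36 - sqrt(3)*b^3*k/18 - sqrt(3)*b^2/6


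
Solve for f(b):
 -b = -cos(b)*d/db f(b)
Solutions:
 f(b) = C1 + Integral(b/cos(b), b)


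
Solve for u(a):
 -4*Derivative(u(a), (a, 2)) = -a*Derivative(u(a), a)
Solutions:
 u(a) = C1 + C2*erfi(sqrt(2)*a/4)


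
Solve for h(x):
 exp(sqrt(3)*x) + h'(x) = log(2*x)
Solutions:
 h(x) = C1 + x*log(x) + x*(-1 + log(2)) - sqrt(3)*exp(sqrt(3)*x)/3


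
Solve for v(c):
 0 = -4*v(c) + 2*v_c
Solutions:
 v(c) = C1*exp(2*c)


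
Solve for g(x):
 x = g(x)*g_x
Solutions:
 g(x) = -sqrt(C1 + x^2)
 g(x) = sqrt(C1 + x^2)


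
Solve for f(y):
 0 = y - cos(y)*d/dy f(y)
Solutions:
 f(y) = C1 + Integral(y/cos(y), y)


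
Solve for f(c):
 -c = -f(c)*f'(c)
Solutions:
 f(c) = -sqrt(C1 + c^2)
 f(c) = sqrt(C1 + c^2)


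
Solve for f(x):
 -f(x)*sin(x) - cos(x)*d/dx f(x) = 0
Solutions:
 f(x) = C1*cos(x)


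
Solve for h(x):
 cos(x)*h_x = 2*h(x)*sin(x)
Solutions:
 h(x) = C1/cos(x)^2


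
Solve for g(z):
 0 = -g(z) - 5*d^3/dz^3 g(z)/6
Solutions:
 g(z) = C3*exp(-5^(2/3)*6^(1/3)*z/5) + (C1*sin(2^(1/3)*3^(5/6)*5^(2/3)*z/10) + C2*cos(2^(1/3)*3^(5/6)*5^(2/3)*z/10))*exp(5^(2/3)*6^(1/3)*z/10)


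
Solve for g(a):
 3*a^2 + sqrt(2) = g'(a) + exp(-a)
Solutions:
 g(a) = C1 + a^3 + sqrt(2)*a + exp(-a)


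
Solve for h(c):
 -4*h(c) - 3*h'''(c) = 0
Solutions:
 h(c) = C3*exp(-6^(2/3)*c/3) + (C1*sin(2^(2/3)*3^(1/6)*c/2) + C2*cos(2^(2/3)*3^(1/6)*c/2))*exp(6^(2/3)*c/6)


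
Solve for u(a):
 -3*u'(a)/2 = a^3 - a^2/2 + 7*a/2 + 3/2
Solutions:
 u(a) = C1 - a^4/6 + a^3/9 - 7*a^2/6 - a


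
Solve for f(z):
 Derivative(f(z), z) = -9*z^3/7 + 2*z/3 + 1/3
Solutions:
 f(z) = C1 - 9*z^4/28 + z^2/3 + z/3


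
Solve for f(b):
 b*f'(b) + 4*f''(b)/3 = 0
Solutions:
 f(b) = C1 + C2*erf(sqrt(6)*b/4)


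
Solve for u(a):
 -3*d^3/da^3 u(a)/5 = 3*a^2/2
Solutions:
 u(a) = C1 + C2*a + C3*a^2 - a^5/24


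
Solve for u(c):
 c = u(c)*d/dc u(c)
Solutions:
 u(c) = -sqrt(C1 + c^2)
 u(c) = sqrt(C1 + c^2)


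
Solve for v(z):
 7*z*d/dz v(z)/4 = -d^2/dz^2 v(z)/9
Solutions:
 v(z) = C1 + C2*erf(3*sqrt(14)*z/4)


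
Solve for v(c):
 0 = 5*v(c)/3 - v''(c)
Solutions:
 v(c) = C1*exp(-sqrt(15)*c/3) + C2*exp(sqrt(15)*c/3)


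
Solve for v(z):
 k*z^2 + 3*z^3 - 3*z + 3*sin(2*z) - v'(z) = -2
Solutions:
 v(z) = C1 + k*z^3/3 + 3*z^4/4 - 3*z^2/2 + 2*z - 3*cos(2*z)/2


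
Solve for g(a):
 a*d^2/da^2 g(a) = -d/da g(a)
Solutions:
 g(a) = C1 + C2*log(a)


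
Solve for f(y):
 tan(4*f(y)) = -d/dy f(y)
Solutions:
 f(y) = -asin(C1*exp(-4*y))/4 + pi/4
 f(y) = asin(C1*exp(-4*y))/4


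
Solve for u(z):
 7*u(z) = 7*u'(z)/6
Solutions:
 u(z) = C1*exp(6*z)


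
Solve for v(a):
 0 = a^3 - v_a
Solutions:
 v(a) = C1 + a^4/4


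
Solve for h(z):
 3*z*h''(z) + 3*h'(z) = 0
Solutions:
 h(z) = C1 + C2*log(z)


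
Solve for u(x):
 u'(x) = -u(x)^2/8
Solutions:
 u(x) = 8/(C1 + x)


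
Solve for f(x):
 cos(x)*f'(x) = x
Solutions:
 f(x) = C1 + Integral(x/cos(x), x)


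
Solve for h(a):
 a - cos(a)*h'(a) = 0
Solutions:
 h(a) = C1 + Integral(a/cos(a), a)


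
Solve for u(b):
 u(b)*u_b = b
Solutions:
 u(b) = -sqrt(C1 + b^2)
 u(b) = sqrt(C1 + b^2)


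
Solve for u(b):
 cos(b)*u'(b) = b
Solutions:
 u(b) = C1 + Integral(b/cos(b), b)


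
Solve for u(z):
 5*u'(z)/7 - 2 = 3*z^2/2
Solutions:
 u(z) = C1 + 7*z^3/10 + 14*z/5


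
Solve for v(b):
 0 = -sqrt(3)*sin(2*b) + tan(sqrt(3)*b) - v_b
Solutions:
 v(b) = C1 - sqrt(3)*log(cos(sqrt(3)*b))/3 + sqrt(3)*cos(2*b)/2


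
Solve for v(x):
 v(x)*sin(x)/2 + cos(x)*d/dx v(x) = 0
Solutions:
 v(x) = C1*sqrt(cos(x))


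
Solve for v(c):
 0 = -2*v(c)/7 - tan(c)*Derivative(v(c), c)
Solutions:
 v(c) = C1/sin(c)^(2/7)


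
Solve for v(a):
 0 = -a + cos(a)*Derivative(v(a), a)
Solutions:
 v(a) = C1 + Integral(a/cos(a), a)


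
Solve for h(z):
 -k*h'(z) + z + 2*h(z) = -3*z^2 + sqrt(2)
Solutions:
 h(z) = C1*exp(2*z/k) - 3*k^2/4 - 3*k*z/2 - k/4 - 3*z^2/2 - z/2 + sqrt(2)/2


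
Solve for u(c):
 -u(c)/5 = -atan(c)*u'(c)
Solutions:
 u(c) = C1*exp(Integral(1/atan(c), c)/5)


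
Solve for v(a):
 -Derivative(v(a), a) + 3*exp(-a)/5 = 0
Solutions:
 v(a) = C1 - 3*exp(-a)/5


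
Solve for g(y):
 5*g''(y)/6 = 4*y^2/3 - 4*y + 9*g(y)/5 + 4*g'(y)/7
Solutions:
 g(y) = C1*exp(3*y*(4 - sqrt(310))/35) + C2*exp(3*y*(4 + sqrt(310))/35) - 20*y^2/27 + 4580*y/1701 - 165100/107163


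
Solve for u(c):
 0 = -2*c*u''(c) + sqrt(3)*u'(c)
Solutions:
 u(c) = C1 + C2*c^(sqrt(3)/2 + 1)


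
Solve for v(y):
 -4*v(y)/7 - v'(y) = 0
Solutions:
 v(y) = C1*exp(-4*y/7)


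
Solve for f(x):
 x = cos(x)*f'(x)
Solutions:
 f(x) = C1 + Integral(x/cos(x), x)


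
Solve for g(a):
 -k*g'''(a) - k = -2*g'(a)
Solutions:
 g(a) = C1 + C2*exp(-sqrt(2)*a*sqrt(1/k)) + C3*exp(sqrt(2)*a*sqrt(1/k)) + a*k/2


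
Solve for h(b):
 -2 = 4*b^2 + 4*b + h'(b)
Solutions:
 h(b) = C1 - 4*b^3/3 - 2*b^2 - 2*b


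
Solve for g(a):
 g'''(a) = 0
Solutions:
 g(a) = C1 + C2*a + C3*a^2


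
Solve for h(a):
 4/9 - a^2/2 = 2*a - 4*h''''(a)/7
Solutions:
 h(a) = C1 + C2*a + C3*a^2 + C4*a^3 + 7*a^6/2880 + 7*a^5/240 - 7*a^4/216


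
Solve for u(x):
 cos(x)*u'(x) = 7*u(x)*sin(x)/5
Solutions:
 u(x) = C1/cos(x)^(7/5)


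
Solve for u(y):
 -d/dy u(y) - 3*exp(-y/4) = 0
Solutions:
 u(y) = C1 + 12*exp(-y/4)


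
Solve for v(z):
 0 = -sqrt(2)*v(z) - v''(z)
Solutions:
 v(z) = C1*sin(2^(1/4)*z) + C2*cos(2^(1/4)*z)


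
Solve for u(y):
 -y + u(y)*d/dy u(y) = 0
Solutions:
 u(y) = -sqrt(C1 + y^2)
 u(y) = sqrt(C1 + y^2)


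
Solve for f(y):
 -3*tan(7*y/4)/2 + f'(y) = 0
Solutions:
 f(y) = C1 - 6*log(cos(7*y/4))/7


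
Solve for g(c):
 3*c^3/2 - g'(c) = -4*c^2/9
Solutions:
 g(c) = C1 + 3*c^4/8 + 4*c^3/27


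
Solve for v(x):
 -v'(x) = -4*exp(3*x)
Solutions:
 v(x) = C1 + 4*exp(3*x)/3


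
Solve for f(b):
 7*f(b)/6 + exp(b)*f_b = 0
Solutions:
 f(b) = C1*exp(7*exp(-b)/6)


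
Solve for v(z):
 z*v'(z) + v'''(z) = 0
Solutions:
 v(z) = C1 + Integral(C2*airyai(-z) + C3*airybi(-z), z)


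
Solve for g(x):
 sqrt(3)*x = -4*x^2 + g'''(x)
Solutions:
 g(x) = C1 + C2*x + C3*x^2 + x^5/15 + sqrt(3)*x^4/24


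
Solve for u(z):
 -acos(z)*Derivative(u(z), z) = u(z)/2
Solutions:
 u(z) = C1*exp(-Integral(1/acos(z), z)/2)


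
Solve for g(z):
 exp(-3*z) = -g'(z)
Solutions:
 g(z) = C1 + exp(-3*z)/3


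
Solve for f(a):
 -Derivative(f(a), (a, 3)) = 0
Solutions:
 f(a) = C1 + C2*a + C3*a^2


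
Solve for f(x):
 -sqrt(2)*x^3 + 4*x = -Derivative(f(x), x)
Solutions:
 f(x) = C1 + sqrt(2)*x^4/4 - 2*x^2


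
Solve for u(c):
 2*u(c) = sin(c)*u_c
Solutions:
 u(c) = C1*(cos(c) - 1)/(cos(c) + 1)


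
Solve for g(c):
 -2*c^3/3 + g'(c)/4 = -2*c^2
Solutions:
 g(c) = C1 + 2*c^4/3 - 8*c^3/3


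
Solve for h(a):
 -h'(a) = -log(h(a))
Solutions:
 li(h(a)) = C1 + a


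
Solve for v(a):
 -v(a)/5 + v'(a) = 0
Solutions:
 v(a) = C1*exp(a/5)


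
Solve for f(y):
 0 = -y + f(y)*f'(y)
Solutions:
 f(y) = -sqrt(C1 + y^2)
 f(y) = sqrt(C1 + y^2)


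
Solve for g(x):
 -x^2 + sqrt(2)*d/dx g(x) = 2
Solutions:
 g(x) = C1 + sqrt(2)*x^3/6 + sqrt(2)*x


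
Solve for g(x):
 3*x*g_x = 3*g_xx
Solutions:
 g(x) = C1 + C2*erfi(sqrt(2)*x/2)


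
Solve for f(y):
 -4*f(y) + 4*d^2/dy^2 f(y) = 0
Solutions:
 f(y) = C1*exp(-y) + C2*exp(y)


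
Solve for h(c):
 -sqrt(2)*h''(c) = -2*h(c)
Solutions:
 h(c) = C1*exp(-2^(1/4)*c) + C2*exp(2^(1/4)*c)


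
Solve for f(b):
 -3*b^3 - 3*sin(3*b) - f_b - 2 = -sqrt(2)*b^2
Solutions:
 f(b) = C1 - 3*b^4/4 + sqrt(2)*b^3/3 - 2*b + cos(3*b)


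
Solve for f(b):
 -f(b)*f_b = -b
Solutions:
 f(b) = -sqrt(C1 + b^2)
 f(b) = sqrt(C1 + b^2)


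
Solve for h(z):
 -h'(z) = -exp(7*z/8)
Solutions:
 h(z) = C1 + 8*exp(7*z/8)/7


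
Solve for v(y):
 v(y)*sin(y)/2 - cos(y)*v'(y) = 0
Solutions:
 v(y) = C1/sqrt(cos(y))


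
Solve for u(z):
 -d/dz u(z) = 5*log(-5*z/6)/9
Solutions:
 u(z) = C1 - 5*z*log(-z)/9 + 5*z*(-log(5) + 1 + log(6))/9


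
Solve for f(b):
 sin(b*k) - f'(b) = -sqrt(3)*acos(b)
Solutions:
 f(b) = C1 + sqrt(3)*(b*acos(b) - sqrt(1 - b^2)) + Piecewise((-cos(b*k)/k, Ne(k, 0)), (0, True))


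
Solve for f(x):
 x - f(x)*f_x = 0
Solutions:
 f(x) = -sqrt(C1 + x^2)
 f(x) = sqrt(C1 + x^2)


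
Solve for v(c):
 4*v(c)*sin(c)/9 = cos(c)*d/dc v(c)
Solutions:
 v(c) = C1/cos(c)^(4/9)


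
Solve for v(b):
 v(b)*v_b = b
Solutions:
 v(b) = -sqrt(C1 + b^2)
 v(b) = sqrt(C1 + b^2)


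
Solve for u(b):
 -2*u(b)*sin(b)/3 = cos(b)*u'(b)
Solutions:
 u(b) = C1*cos(b)^(2/3)


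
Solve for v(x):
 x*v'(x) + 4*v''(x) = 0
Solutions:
 v(x) = C1 + C2*erf(sqrt(2)*x/4)


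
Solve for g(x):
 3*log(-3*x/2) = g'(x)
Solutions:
 g(x) = C1 + 3*x*log(-x) + 3*x*(-1 - log(2) + log(3))


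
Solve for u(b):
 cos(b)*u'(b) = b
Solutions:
 u(b) = C1 + Integral(b/cos(b), b)


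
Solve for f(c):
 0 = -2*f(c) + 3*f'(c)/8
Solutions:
 f(c) = C1*exp(16*c/3)


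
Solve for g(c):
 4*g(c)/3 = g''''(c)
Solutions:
 g(c) = C1*exp(-sqrt(2)*3^(3/4)*c/3) + C2*exp(sqrt(2)*3^(3/4)*c/3) + C3*sin(sqrt(2)*3^(3/4)*c/3) + C4*cos(sqrt(2)*3^(3/4)*c/3)


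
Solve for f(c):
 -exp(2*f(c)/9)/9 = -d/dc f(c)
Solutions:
 f(c) = 9*log(-sqrt(-1/(C1 + c))) - 9*log(2)/2 + 18*log(3)
 f(c) = 9*log(-1/(C1 + c))/2 - 9*log(2)/2 + 18*log(3)


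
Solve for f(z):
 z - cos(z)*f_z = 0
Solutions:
 f(z) = C1 + Integral(z/cos(z), z)


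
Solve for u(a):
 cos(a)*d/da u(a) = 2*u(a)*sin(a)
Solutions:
 u(a) = C1/cos(a)^2


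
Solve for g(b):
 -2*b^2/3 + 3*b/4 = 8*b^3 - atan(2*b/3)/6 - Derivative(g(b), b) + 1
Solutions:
 g(b) = C1 + 2*b^4 + 2*b^3/9 - 3*b^2/8 - b*atan(2*b/3)/6 + b + log(4*b^2 + 9)/8


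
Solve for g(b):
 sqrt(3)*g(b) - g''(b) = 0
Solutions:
 g(b) = C1*exp(-3^(1/4)*b) + C2*exp(3^(1/4)*b)


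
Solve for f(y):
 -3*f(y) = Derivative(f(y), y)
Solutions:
 f(y) = C1*exp(-3*y)


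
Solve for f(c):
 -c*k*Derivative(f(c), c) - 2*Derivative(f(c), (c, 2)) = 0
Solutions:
 f(c) = Piecewise((-sqrt(pi)*C1*erf(c*sqrt(k)/2)/sqrt(k) - C2, (k > 0) | (k < 0)), (-C1*c - C2, True))


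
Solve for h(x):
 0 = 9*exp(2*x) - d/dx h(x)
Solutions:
 h(x) = C1 + 9*exp(2*x)/2


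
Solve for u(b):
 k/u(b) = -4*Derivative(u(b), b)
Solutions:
 u(b) = -sqrt(C1 - 2*b*k)/2
 u(b) = sqrt(C1 - 2*b*k)/2


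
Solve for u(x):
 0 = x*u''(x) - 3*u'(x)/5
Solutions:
 u(x) = C1 + C2*x^(8/5)


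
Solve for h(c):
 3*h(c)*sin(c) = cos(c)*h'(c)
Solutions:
 h(c) = C1/cos(c)^3


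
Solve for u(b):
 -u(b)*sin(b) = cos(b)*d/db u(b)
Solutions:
 u(b) = C1*cos(b)


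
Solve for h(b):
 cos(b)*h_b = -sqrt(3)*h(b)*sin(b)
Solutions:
 h(b) = C1*cos(b)^(sqrt(3))


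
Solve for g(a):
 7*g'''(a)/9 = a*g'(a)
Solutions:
 g(a) = C1 + Integral(C2*airyai(21^(2/3)*a/7) + C3*airybi(21^(2/3)*a/7), a)


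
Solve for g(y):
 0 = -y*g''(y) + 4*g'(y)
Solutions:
 g(y) = C1 + C2*y^5


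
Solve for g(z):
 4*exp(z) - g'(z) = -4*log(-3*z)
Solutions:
 g(z) = C1 + 4*z*log(-z) + 4*z*(-1 + log(3)) + 4*exp(z)


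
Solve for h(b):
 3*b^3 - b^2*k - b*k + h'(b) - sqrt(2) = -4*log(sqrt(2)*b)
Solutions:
 h(b) = C1 - 3*b^4/4 + b^3*k/3 + b^2*k/2 - 4*b*log(b) - b*log(4) + sqrt(2)*b + 4*b


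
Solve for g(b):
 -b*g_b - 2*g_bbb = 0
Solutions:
 g(b) = C1 + Integral(C2*airyai(-2^(2/3)*b/2) + C3*airybi(-2^(2/3)*b/2), b)


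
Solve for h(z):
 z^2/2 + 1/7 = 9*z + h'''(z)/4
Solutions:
 h(z) = C1 + C2*z + C3*z^2 + z^5/30 - 3*z^4/2 + 2*z^3/21


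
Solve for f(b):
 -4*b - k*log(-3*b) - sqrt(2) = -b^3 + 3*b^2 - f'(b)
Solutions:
 f(b) = C1 - b^4/4 + b^3 + 2*b^2 + b*k*log(-b) + b*(-k + k*log(3) + sqrt(2))


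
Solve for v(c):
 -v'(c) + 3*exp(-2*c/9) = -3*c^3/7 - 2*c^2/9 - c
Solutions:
 v(c) = C1 + 3*c^4/28 + 2*c^3/27 + c^2/2 - 27*exp(-2*c/9)/2


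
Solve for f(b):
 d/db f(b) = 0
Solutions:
 f(b) = C1


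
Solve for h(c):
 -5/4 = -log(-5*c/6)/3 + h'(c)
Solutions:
 h(c) = C1 + c*log(-c)/3 + c*(-19 - 4*log(6) + 4*log(5))/12


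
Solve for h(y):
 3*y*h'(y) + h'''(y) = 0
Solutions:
 h(y) = C1 + Integral(C2*airyai(-3^(1/3)*y) + C3*airybi(-3^(1/3)*y), y)


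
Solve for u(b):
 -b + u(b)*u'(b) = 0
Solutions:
 u(b) = -sqrt(C1 + b^2)
 u(b) = sqrt(C1 + b^2)


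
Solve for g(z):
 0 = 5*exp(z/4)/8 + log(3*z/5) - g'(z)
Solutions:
 g(z) = C1 + z*log(z) + z*(-log(5) - 1 + log(3)) + 5*exp(z/4)/2


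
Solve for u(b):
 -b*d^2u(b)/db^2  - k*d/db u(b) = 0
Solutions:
 u(b) = C1 + b^(1 - re(k))*(C2*sin(log(b)*Abs(im(k))) + C3*cos(log(b)*im(k)))


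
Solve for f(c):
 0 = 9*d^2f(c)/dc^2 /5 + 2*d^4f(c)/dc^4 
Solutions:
 f(c) = C1 + C2*c + C3*sin(3*sqrt(10)*c/10) + C4*cos(3*sqrt(10)*c/10)


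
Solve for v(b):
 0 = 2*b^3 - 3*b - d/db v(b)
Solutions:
 v(b) = C1 + b^4/2 - 3*b^2/2


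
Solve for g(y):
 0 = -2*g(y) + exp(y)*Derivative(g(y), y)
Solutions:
 g(y) = C1*exp(-2*exp(-y))


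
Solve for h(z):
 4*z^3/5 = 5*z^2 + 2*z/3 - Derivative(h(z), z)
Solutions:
 h(z) = C1 - z^4/5 + 5*z^3/3 + z^2/3


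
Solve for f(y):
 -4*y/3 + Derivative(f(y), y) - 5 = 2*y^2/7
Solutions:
 f(y) = C1 + 2*y^3/21 + 2*y^2/3 + 5*y


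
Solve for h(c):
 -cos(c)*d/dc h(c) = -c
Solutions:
 h(c) = C1 + Integral(c/cos(c), c)


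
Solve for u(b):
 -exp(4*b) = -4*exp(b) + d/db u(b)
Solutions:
 u(b) = C1 - exp(4*b)/4 + 4*exp(b)


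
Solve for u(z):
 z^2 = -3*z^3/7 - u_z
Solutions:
 u(z) = C1 - 3*z^4/28 - z^3/3


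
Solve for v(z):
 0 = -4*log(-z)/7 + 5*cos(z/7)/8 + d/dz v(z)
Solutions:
 v(z) = C1 + 4*z*log(-z)/7 - 4*z/7 - 35*sin(z/7)/8


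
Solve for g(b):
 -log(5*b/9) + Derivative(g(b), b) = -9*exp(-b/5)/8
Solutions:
 g(b) = C1 + b*log(b) + b*(-2*log(3) - 1 + log(5)) + 45*exp(-b/5)/8


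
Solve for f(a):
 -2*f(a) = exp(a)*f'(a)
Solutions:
 f(a) = C1*exp(2*exp(-a))


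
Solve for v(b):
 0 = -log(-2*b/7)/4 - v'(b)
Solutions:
 v(b) = C1 - b*log(-b)/4 + b*(-log(2) + 1 + log(7))/4


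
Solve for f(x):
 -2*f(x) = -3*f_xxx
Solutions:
 f(x) = C3*exp(2^(1/3)*3^(2/3)*x/3) + (C1*sin(2^(1/3)*3^(1/6)*x/2) + C2*cos(2^(1/3)*3^(1/6)*x/2))*exp(-2^(1/3)*3^(2/3)*x/6)


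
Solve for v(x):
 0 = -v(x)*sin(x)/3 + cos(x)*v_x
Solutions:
 v(x) = C1/cos(x)^(1/3)


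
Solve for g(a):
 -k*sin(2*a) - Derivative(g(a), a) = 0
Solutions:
 g(a) = C1 + k*cos(2*a)/2


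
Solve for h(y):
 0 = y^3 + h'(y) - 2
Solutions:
 h(y) = C1 - y^4/4 + 2*y


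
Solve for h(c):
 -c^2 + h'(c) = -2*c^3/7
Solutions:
 h(c) = C1 - c^4/14 + c^3/3


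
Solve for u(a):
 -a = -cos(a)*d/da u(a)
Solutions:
 u(a) = C1 + Integral(a/cos(a), a)


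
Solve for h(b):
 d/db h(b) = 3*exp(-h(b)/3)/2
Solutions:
 h(b) = 3*log(C1 + b/2)


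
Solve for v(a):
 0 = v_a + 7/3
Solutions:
 v(a) = C1 - 7*a/3


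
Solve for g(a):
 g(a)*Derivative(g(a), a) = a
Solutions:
 g(a) = -sqrt(C1 + a^2)
 g(a) = sqrt(C1 + a^2)


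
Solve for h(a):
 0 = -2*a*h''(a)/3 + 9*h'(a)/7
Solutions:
 h(a) = C1 + C2*a^(41/14)


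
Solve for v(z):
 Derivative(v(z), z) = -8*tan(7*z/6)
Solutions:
 v(z) = C1 + 48*log(cos(7*z/6))/7


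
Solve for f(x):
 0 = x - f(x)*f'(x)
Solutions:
 f(x) = -sqrt(C1 + x^2)
 f(x) = sqrt(C1 + x^2)


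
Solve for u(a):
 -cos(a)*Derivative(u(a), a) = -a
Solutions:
 u(a) = C1 + Integral(a/cos(a), a)


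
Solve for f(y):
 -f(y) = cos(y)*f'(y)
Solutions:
 f(y) = C1*sqrt(sin(y) - 1)/sqrt(sin(y) + 1)


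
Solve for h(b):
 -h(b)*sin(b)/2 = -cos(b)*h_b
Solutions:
 h(b) = C1/sqrt(cos(b))


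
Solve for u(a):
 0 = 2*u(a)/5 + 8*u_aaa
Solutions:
 u(a) = C3*exp(-50^(1/3)*a/10) + (C1*sin(sqrt(3)*50^(1/3)*a/20) + C2*cos(sqrt(3)*50^(1/3)*a/20))*exp(50^(1/3)*a/20)


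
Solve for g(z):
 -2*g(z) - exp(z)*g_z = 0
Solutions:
 g(z) = C1*exp(2*exp(-z))


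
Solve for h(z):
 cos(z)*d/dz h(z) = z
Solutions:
 h(z) = C1 + Integral(z/cos(z), z)


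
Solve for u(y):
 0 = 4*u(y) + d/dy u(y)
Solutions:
 u(y) = C1*exp(-4*y)


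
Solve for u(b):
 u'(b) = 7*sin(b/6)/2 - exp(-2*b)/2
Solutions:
 u(b) = C1 - 21*cos(b/6) + exp(-2*b)/4


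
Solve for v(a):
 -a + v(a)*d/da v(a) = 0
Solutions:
 v(a) = -sqrt(C1 + a^2)
 v(a) = sqrt(C1 + a^2)


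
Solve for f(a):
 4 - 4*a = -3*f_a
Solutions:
 f(a) = C1 + 2*a^2/3 - 4*a/3


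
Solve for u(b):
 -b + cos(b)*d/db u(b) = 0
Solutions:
 u(b) = C1 + Integral(b/cos(b), b)


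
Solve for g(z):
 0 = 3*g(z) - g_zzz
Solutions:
 g(z) = C3*exp(3^(1/3)*z) + (C1*sin(3^(5/6)*z/2) + C2*cos(3^(5/6)*z/2))*exp(-3^(1/3)*z/2)


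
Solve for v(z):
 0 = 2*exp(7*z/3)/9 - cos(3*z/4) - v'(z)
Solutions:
 v(z) = C1 + 2*exp(7*z/3)/21 - 4*sin(3*z/4)/3


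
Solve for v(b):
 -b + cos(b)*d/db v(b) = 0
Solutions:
 v(b) = C1 + Integral(b/cos(b), b)


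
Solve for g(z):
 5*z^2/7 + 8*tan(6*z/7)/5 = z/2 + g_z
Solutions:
 g(z) = C1 + 5*z^3/21 - z^2/4 - 28*log(cos(6*z/7))/15
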